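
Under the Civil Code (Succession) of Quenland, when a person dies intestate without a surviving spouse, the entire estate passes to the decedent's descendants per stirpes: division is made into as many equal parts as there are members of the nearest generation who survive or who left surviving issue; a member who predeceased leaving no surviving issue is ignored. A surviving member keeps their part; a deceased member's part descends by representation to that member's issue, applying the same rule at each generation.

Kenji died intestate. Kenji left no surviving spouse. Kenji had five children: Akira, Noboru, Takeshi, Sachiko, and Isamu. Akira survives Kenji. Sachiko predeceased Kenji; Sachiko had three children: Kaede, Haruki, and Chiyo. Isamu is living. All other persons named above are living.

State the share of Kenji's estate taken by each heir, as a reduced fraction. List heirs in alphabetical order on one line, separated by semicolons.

Akira 1/5; Chiyo 1/15; Haruki 1/15; Isamu 1/5; Kaede 1/15; Noboru 1/5; Takeshi 1/5

There is no surviving spouse, so the entire estate passes to Kenji's descendants per stirpes.
The estate is divided into 5 equal shares of 1/5 among Akira, Noboru, Takeshi, Sachiko, Isamu.
Akira is living and takes 1/5.
Noboru is living and takes 1/5.
Takeshi is living and takes 1/5.
Sachiko predeceased; the 1/5 allotted to Sachiko's branch passes to Sachiko's issue by representation.
The 1/5 is divided into 3 equal shares of 1/15 among Kaede, Haruki, Chiyo.
Kaede is living and takes 1/15.
Haruki is living and takes 1/15.
Chiyo is living and takes 1/15.
Isamu is living and takes 1/5.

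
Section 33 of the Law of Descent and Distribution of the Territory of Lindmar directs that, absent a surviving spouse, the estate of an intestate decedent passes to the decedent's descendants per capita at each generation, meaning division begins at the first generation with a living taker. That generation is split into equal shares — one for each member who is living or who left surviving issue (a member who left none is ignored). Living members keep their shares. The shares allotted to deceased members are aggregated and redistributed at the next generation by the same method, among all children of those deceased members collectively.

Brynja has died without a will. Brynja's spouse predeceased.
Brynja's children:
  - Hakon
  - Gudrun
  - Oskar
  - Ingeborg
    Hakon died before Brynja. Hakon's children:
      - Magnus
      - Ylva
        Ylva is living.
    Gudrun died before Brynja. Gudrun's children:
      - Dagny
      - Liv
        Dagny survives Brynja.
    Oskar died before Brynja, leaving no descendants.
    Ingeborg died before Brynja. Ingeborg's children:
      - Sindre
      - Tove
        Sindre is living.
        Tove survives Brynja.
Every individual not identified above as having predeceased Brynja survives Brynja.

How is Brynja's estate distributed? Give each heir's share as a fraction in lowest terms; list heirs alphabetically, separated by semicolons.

There is no surviving spouse, so the entire estate passes to Brynja's descendants per capita at each generation.
No one at generation 1 (Hakon, Gudrun, Ingeborg) is living; moving to the next generation.
At generation 2 (Magnus, Ylva, Dagny, Liv, Sindre, Tove) there are 6 shares of (1)/6 = 1/6 each.
Living: Magnus, Ylva, Dagny, Liv, Sindre, and Tove — each takes 1/6.

Dagny 1/6; Liv 1/6; Magnus 1/6; Sindre 1/6; Tove 1/6; Ylva 1/6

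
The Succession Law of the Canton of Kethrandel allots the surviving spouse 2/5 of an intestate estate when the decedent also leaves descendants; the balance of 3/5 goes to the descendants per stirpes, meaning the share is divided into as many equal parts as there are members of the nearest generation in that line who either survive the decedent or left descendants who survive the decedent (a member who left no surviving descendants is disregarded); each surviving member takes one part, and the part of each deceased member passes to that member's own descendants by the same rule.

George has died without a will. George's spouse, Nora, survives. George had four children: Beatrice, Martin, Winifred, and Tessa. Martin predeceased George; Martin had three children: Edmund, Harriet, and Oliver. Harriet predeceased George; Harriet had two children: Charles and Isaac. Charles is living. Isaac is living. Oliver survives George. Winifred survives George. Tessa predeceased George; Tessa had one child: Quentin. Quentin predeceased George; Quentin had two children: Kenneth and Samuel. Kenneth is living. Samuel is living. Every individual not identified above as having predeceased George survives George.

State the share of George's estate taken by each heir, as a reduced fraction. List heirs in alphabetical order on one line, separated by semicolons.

Beatrice 3/20; Charles 1/40; Edmund 1/20; Isaac 1/40; Kenneth 3/40; Nora 2/5; Oliver 1/20; Samuel 3/40; Winifred 3/20

Nora, as surviving spouse, takes 2/5.
The remaining 3/5 passes to George's descendants per stirpes.
The 3/5 is divided into 4 equal shares of 3/20 among Beatrice, Martin, Winifred, Tessa.
Beatrice is living and takes 3/20.
Martin predeceased; the 3/20 allotted to Martin's branch passes to Martin's issue by representation.
The 3/20 is divided into 3 equal shares of 1/20 among Edmund, Harriet, Oliver.
Edmund is living and takes 1/20.
Harriet predeceased; the 1/20 allotted to Harriet's branch passes to Harriet's issue by representation.
The 1/20 is divided into 2 equal shares of 1/40 among Charles, Isaac.
Charles is living and takes 1/40.
Isaac is living and takes 1/40.
Oliver is living and takes 1/20.
Winifred is living and takes 3/20.
Tessa predeceased; the 3/20 allotted to Tessa's branch passes to Tessa's issue by representation.
Quentin's line is the sole branch at this level, so the full 3/20 passes to Quentin's issue by representation.
The 3/20 is divided into 2 equal shares of 3/40 among Kenneth, Samuel.
Kenneth is living and takes 3/40.
Samuel is living and takes 3/40.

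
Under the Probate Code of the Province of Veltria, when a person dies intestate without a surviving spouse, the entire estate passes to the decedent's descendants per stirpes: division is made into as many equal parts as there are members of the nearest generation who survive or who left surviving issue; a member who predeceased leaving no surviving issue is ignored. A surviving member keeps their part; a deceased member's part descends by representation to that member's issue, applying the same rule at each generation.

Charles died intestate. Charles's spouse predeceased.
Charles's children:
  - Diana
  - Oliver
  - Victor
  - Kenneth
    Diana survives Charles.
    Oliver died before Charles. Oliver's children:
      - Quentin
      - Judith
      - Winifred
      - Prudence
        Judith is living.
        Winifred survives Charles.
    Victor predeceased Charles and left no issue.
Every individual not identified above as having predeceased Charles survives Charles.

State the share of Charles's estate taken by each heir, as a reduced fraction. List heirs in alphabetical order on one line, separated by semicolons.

There is no surviving spouse, so the entire estate passes to Charles's descendants per stirpes.
Victor left no surviving issue, so that branch lapses and is disregarded.
The estate is divided into 3 equal shares of 1/3 among Diana, Oliver, Kenneth.
Diana is living and takes 1/3.
Oliver predeceased; the 1/3 allotted to Oliver's branch passes to Oliver's issue by representation.
The 1/3 is divided into 4 equal shares of 1/12 among Quentin, Judith, Winifred, Prudence.
Quentin is living and takes 1/12.
Judith is living and takes 1/12.
Winifred is living and takes 1/12.
Prudence is living and takes 1/12.
Kenneth is living and takes 1/3.

Diana 1/3; Judith 1/12; Kenneth 1/3; Prudence 1/12; Quentin 1/12; Winifred 1/12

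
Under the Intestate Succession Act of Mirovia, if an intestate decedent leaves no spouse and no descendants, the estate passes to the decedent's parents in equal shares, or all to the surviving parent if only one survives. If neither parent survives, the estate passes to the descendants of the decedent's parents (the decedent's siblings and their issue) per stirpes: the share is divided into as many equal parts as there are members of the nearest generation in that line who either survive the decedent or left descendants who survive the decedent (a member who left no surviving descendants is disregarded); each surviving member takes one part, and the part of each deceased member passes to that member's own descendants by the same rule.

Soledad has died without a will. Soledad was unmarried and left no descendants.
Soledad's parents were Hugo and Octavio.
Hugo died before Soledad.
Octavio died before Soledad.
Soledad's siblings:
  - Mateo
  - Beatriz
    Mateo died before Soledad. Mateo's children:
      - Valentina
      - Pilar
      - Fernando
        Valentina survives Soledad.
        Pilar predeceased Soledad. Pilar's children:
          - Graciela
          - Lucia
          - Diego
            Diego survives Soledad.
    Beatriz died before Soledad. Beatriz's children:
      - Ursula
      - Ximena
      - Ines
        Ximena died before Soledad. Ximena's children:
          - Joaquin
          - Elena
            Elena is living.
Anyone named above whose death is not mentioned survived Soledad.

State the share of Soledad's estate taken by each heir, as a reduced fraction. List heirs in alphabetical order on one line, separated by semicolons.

Diego 1/18; Elena 1/12; Fernando 1/6; Graciela 1/18; Ines 1/6; Joaquin 1/12; Lucia 1/18; Ursula 1/6; Valentina 1/6

Neither parent survives and there are no descendants, so the estate passes to Soledad's siblings and their issue per stirpes.
The estate is divided into 2 equal shares of 1/2 among Mateo, Beatriz.
Mateo predeceased; the 1/2 allotted to Mateo's branch passes to Mateo's issue by representation.
The 1/2 is divided into 3 equal shares of 1/6 among Valentina, Pilar, Fernando.
Valentina is living and takes 1/6.
Pilar predeceased; the 1/6 allotted to Pilar's branch passes to Pilar's issue by representation.
The 1/6 is divided into 3 equal shares of 1/18 among Graciela, Lucia, Diego.
Graciela is living and takes 1/18.
Lucia is living and takes 1/18.
Diego is living and takes 1/18.
Fernando is living and takes 1/6.
Beatriz predeceased; the 1/2 allotted to Beatriz's branch passes to Beatriz's issue by representation.
The 1/2 is divided into 3 equal shares of 1/6 among Ursula, Ximena, Ines.
Ursula is living and takes 1/6.
Ximena predeceased; the 1/6 allotted to Ximena's branch passes to Ximena's issue by representation.
The 1/6 is divided into 2 equal shares of 1/12 among Joaquin, Elena.
Joaquin is living and takes 1/12.
Elena is living and takes 1/12.
Ines is living and takes 1/6.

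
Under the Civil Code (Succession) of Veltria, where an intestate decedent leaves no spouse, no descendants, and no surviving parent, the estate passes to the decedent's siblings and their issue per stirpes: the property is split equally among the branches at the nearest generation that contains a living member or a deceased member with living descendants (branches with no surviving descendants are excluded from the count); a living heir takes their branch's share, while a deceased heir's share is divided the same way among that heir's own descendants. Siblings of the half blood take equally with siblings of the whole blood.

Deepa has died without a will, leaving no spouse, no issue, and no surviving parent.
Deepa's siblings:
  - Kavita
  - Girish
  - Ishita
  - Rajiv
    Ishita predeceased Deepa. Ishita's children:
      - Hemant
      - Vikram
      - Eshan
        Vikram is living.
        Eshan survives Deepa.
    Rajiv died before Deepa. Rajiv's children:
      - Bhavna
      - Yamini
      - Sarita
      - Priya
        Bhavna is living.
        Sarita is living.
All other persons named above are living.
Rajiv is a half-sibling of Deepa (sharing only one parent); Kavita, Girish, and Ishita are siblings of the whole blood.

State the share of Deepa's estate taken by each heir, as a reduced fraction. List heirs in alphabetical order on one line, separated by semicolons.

No spouse, descendants, or parent survives, so the estate passes to Deepa's siblings per stirpes.
Half-blood and whole-blood siblings take equally under the stated rule.
The estate is divided into 4 equal shares of 1/4 among Kavita, Girish, Ishita, Rajiv.
Kavita is living and takes 1/4.
Girish is living and takes 1/4.
Ishita predeceased; the 1/4 allotted to Ishita's branch passes to Ishita's issue by representation.
The 1/4 is divided into 3 equal shares of 1/12 among Hemant, Vikram, Eshan.
Hemant is living and takes 1/12.
Vikram is living and takes 1/12.
Eshan is living and takes 1/12.
Rajiv predeceased; the 1/4 allotted to Rajiv's branch passes to Rajiv's issue by representation.
The 1/4 is divided into 4 equal shares of 1/16 among Bhavna, Yamini, Sarita, Priya.
Bhavna is living and takes 1/16.
Yamini is living and takes 1/16.
Sarita is living and takes 1/16.
Priya is living and takes 1/16.

Bhavna 1/16; Eshan 1/12; Girish 1/4; Hemant 1/12; Kavita 1/4; Priya 1/16; Sarita 1/16; Vikram 1/12; Yamini 1/16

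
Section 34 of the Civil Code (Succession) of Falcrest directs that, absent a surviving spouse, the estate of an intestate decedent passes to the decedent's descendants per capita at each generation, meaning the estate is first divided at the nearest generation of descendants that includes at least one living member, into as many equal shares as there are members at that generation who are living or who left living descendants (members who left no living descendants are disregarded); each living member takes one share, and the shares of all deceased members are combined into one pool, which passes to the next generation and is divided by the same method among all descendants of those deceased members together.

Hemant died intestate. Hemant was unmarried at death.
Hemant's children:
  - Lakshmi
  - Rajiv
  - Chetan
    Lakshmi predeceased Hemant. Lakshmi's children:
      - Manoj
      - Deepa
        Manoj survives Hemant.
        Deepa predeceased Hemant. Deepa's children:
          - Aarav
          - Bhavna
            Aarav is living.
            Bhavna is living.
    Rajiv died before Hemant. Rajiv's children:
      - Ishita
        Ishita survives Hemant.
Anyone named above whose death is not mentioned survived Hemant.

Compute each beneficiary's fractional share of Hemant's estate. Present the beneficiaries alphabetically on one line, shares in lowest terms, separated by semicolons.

Aarav 1/9; Bhavna 1/9; Chetan 1/3; Ishita 2/9; Manoj 2/9

There is no surviving spouse, so the entire estate passes to Hemant's descendants per capita at each generation.
At generation 1 (Lakshmi, Rajiv, Chetan) there are 3 shares of (1)/3 = 1/3 each.
Living: Chetan — each takes 1/3.
Deceased: Lakshmi and Rajiv. Their combined 2/3 is pooled and carried to generation 2.
At generation 2 (Manoj, Deepa, Ishita) there are 3 shares of (2/3)/3 = 2/9 each.
Living: Manoj and Ishita — each takes 2/9.
Deceased: Deepa. That 2/9 share is carried to generation 3.
At generation 3 (Aarav, Bhavna) there are 2 shares of (2/9)/2 = 1/9 each.
Living: Aarav and Bhavna — each takes 1/9.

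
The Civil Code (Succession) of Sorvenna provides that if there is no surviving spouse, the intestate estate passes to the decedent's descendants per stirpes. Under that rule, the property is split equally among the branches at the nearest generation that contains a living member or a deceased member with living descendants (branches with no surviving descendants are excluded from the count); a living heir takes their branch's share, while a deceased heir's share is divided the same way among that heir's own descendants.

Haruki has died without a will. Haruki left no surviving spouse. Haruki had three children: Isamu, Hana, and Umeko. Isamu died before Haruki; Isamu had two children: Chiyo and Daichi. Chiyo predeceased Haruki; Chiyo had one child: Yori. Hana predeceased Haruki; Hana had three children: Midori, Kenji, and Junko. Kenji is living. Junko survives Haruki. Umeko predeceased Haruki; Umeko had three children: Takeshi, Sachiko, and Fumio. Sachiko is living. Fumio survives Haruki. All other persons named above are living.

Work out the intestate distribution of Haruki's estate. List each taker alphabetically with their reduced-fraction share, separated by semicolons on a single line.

Daichi 1/6; Fumio 1/9; Junko 1/9; Kenji 1/9; Midori 1/9; Sachiko 1/9; Takeshi 1/9; Yori 1/6

There is no surviving spouse, so the entire estate passes to Haruki's descendants per stirpes.
The estate is divided into 3 equal shares of 1/3 among Isamu, Hana, Umeko.
Isamu predeceased; the 1/3 allotted to Isamu's branch passes to Isamu's issue by representation.
The 1/3 is divided into 2 equal shares of 1/6 among Chiyo, Daichi.
Chiyo predeceased; the 1/6 allotted to Chiyo's branch passes to Chiyo's issue by representation.
Yori is the sole taker at this level and receives the full 1/6.
Daichi is living and takes 1/6.
Hana predeceased; the 1/3 allotted to Hana's branch passes to Hana's issue by representation.
The 1/3 is divided into 3 equal shares of 1/9 among Midori, Kenji, Junko.
Midori is living and takes 1/9.
Kenji is living and takes 1/9.
Junko is living and takes 1/9.
Umeko predeceased; the 1/3 allotted to Umeko's branch passes to Umeko's issue by representation.
The 1/3 is divided into 3 equal shares of 1/9 among Takeshi, Sachiko, Fumio.
Takeshi is living and takes 1/9.
Sachiko is living and takes 1/9.
Fumio is living and takes 1/9.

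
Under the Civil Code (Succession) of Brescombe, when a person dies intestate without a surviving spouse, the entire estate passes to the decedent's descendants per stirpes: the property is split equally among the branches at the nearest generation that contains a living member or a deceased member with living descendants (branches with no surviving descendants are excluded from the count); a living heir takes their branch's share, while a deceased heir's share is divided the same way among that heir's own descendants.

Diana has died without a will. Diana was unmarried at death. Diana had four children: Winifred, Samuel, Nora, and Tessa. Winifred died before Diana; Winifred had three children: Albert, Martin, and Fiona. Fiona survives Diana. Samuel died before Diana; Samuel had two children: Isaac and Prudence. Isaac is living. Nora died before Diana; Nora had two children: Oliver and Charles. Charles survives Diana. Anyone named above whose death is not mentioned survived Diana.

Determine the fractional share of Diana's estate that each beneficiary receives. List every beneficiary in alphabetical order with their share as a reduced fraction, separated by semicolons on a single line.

There is no surviving spouse, so the entire estate passes to Diana's descendants per stirpes.
The estate is divided into 4 equal shares of 1/4 among Winifred, Samuel, Nora, Tessa.
Winifred predeceased; the 1/4 allotted to Winifred's branch passes to Winifred's issue by representation.
The 1/4 is divided into 3 equal shares of 1/12 among Albert, Martin, Fiona.
Albert is living and takes 1/12.
Martin is living and takes 1/12.
Fiona is living and takes 1/12.
Samuel predeceased; the 1/4 allotted to Samuel's branch passes to Samuel's issue by representation.
The 1/4 is divided into 2 equal shares of 1/8 among Isaac, Prudence.
Isaac is living and takes 1/8.
Prudence is living and takes 1/8.
Nora predeceased; the 1/4 allotted to Nora's branch passes to Nora's issue by representation.
The 1/4 is divided into 2 equal shares of 1/8 among Oliver, Charles.
Oliver is living and takes 1/8.
Charles is living and takes 1/8.
Tessa is living and takes 1/4.

Albert 1/12; Charles 1/8; Fiona 1/12; Isaac 1/8; Martin 1/12; Oliver 1/8; Prudence 1/8; Tessa 1/4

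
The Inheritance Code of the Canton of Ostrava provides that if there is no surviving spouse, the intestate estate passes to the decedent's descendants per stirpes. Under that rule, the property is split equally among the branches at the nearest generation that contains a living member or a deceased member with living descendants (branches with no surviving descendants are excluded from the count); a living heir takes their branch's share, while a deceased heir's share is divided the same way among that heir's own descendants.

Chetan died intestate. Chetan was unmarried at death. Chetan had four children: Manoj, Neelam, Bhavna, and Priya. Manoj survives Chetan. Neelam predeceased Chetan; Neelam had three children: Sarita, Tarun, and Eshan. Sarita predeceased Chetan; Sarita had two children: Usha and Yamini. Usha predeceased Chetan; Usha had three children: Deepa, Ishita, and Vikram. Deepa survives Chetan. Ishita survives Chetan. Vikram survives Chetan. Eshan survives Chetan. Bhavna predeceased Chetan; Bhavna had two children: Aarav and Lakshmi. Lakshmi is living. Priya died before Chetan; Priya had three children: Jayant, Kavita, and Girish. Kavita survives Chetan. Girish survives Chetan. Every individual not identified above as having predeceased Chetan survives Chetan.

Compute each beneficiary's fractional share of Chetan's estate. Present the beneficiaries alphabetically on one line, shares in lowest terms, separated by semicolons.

There is no surviving spouse, so the entire estate passes to Chetan's descendants per stirpes.
The estate is divided into 4 equal shares of 1/4 among Manoj, Neelam, Bhavna, Priya.
Manoj is living and takes 1/4.
Neelam predeceased; the 1/4 allotted to Neelam's branch passes to Neelam's issue by representation.
The 1/4 is divided into 3 equal shares of 1/12 among Sarita, Tarun, Eshan.
Sarita predeceased; the 1/12 allotted to Sarita's branch passes to Sarita's issue by representation.
The 1/12 is divided into 2 equal shares of 1/24 among Usha, Yamini.
Usha predeceased; the 1/24 allotted to Usha's branch passes to Usha's issue by representation.
The 1/24 is divided into 3 equal shares of 1/72 among Deepa, Ishita, Vikram.
Deepa is living and takes 1/72.
Ishita is living and takes 1/72.
Vikram is living and takes 1/72.
Yamini is living and takes 1/24.
Tarun is living and takes 1/12.
Eshan is living and takes 1/12.
Bhavna predeceased; the 1/4 allotted to Bhavna's branch passes to Bhavna's issue by representation.
The 1/4 is divided into 2 equal shares of 1/8 among Aarav, Lakshmi.
Aarav is living and takes 1/8.
Lakshmi is living and takes 1/8.
Priya predeceased; the 1/4 allotted to Priya's branch passes to Priya's issue by representation.
The 1/4 is divided into 3 equal shares of 1/12 among Jayant, Kavita, Girish.
Jayant is living and takes 1/12.
Kavita is living and takes 1/12.
Girish is living and takes 1/12.

Aarav 1/8; Deepa 1/72; Eshan 1/12; Girish 1/12; Ishita 1/72; Jayant 1/12; Kavita 1/12; Lakshmi 1/8; Manoj 1/4; Tarun 1/12; Vikram 1/72; Yamini 1/24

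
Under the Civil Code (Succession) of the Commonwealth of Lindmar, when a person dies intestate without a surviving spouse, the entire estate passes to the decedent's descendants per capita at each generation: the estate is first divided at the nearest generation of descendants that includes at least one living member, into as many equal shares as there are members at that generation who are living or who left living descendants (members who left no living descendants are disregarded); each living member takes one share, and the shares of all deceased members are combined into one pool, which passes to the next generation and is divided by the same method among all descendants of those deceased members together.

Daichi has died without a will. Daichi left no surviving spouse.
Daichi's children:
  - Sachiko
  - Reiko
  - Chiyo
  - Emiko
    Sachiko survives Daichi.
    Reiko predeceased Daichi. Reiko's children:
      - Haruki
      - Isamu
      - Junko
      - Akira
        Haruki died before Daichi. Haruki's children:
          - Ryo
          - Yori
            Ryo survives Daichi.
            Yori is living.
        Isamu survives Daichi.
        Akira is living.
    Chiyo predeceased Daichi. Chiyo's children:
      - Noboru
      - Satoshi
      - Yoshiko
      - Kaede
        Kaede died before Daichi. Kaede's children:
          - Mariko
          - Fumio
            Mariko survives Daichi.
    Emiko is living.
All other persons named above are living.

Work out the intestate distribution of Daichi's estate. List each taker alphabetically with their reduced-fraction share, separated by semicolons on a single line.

There is no surviving spouse, so the entire estate passes to Daichi's descendants per capita at each generation.
At generation 1 (Sachiko, Reiko, Chiyo, Emiko) there are 4 shares of (1)/4 = 1/4 each.
Living: Sachiko and Emiko — each takes 1/4.
Deceased: Reiko and Chiyo. Their combined 1/2 is pooled and carried to generation 2.
At generation 2 (Haruki, Isamu, Junko, Akira, Noboru, Satoshi, Yoshiko, Kaede) there are 8 shares of (1/2)/8 = 1/16 each.
Living: Isamu, Junko, Akira, Noboru, Satoshi, and Yoshiko — each takes 1/16.
Deceased: Haruki and Kaede. Their combined 1/8 is pooled and carried to generation 3.
At generation 3 (Ryo, Yori, Mariko, Fumio) there are 4 shares of (1/8)/4 = 1/32 each.
Living: Ryo, Yori, Mariko, and Fumio — each takes 1/32.

Akira 1/16; Emiko 1/4; Fumio 1/32; Isamu 1/16; Junko 1/16; Mariko 1/32; Noboru 1/16; Ryo 1/32; Sachiko 1/4; Satoshi 1/16; Yori 1/32; Yoshiko 1/16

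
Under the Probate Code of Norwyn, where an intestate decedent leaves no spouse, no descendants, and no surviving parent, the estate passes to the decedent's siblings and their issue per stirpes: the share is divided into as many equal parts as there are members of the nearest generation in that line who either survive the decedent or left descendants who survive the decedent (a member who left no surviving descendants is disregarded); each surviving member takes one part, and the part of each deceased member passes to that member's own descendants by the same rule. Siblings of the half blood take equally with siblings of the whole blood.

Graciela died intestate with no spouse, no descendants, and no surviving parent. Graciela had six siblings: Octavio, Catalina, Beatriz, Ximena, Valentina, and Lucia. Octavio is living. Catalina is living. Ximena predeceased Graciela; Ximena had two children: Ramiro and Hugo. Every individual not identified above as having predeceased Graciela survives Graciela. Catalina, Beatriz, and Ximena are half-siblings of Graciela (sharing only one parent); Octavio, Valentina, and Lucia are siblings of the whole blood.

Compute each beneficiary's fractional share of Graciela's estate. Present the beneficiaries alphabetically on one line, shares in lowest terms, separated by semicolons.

No spouse, descendants, or parent survives, so the estate passes to Graciela's siblings per stirpes.
Half-blood and whole-blood siblings take equally under the stated rule.
The estate is divided into 6 equal shares of 1/6 among Octavio, Catalina, Beatriz, Ximena, Valentina, Lucia.
Octavio is living and takes 1/6.
Catalina is living and takes 1/6.
Beatriz is living and takes 1/6.
Ximena predeceased; the 1/6 allotted to Ximena's branch passes to Ximena's issue by representation.
The 1/6 is divided into 2 equal shares of 1/12 among Ramiro, Hugo.
Ramiro is living and takes 1/12.
Hugo is living and takes 1/12.
Valentina is living and takes 1/6.
Lucia is living and takes 1/6.

Beatriz 1/6; Catalina 1/6; Hugo 1/12; Lucia 1/6; Octavio 1/6; Ramiro 1/12; Valentina 1/6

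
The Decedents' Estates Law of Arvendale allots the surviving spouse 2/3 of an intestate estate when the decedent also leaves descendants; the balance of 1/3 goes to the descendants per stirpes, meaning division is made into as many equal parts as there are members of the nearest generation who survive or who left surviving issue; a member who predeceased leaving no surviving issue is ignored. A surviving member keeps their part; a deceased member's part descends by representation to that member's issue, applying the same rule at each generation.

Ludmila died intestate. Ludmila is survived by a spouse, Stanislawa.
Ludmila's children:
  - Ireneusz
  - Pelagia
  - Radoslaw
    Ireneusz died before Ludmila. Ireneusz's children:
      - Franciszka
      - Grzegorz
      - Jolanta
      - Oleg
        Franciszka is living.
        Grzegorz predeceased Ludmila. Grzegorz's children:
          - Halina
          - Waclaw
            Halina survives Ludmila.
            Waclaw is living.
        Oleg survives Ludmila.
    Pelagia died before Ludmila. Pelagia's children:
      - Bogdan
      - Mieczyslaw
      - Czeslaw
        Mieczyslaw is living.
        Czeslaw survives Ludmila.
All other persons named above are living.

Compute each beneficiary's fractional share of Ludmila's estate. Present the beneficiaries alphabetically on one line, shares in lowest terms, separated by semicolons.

Stanislawa, as surviving spouse, takes 2/3.
The remaining 1/3 passes to Ludmila's descendants per stirpes.
The 1/3 is divided into 3 equal shares of 1/9 among Ireneusz, Pelagia, Radoslaw.
Ireneusz predeceased; the 1/9 allotted to Ireneusz's branch passes to Ireneusz's issue by representation.
The 1/9 is divided into 4 equal shares of 1/36 among Franciszka, Grzegorz, Jolanta, Oleg.
Franciszka is living and takes 1/36.
Grzegorz predeceased; the 1/36 allotted to Grzegorz's branch passes to Grzegorz's issue by representation.
The 1/36 is divided into 2 equal shares of 1/72 among Halina, Waclaw.
Halina is living and takes 1/72.
Waclaw is living and takes 1/72.
Jolanta is living and takes 1/36.
Oleg is living and takes 1/36.
Pelagia predeceased; the 1/9 allotted to Pelagia's branch passes to Pelagia's issue by representation.
The 1/9 is divided into 3 equal shares of 1/27 among Bogdan, Mieczyslaw, Czeslaw.
Bogdan is living and takes 1/27.
Mieczyslaw is living and takes 1/27.
Czeslaw is living and takes 1/27.
Radoslaw is living and takes 1/9.

Bogdan 1/27; Czeslaw 1/27; Franciszka 1/36; Halina 1/72; Jolanta 1/36; Mieczyslaw 1/27; Oleg 1/36; Radoslaw 1/9; Stanislawa 2/3; Waclaw 1/72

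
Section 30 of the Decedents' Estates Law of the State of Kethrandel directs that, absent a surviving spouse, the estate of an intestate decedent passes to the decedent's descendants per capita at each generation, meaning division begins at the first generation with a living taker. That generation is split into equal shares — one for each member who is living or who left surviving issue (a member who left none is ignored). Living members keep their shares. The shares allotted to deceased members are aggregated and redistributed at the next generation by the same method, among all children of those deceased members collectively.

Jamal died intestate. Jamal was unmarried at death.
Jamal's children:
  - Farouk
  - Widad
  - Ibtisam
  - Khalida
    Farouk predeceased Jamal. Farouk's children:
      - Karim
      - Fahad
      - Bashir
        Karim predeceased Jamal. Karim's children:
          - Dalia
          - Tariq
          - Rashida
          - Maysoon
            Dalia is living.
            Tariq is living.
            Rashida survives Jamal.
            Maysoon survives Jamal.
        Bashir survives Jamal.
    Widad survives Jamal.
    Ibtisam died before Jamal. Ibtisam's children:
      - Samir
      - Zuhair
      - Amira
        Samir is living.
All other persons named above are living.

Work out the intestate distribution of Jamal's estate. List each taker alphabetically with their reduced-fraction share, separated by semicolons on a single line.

Amira 1/12; Bashir 1/12; Dalia 1/48; Fahad 1/12; Khalida 1/4; Maysoon 1/48; Rashida 1/48; Samir 1/12; Tariq 1/48; Widad 1/4; Zuhair 1/12

There is no surviving spouse, so the entire estate passes to Jamal's descendants per capita at each generation.
At generation 1 (Farouk, Widad, Ibtisam, Khalida) there are 4 shares of (1)/4 = 1/4 each.
Living: Widad and Khalida — each takes 1/4.
Deceased: Farouk and Ibtisam. Their combined 1/2 is pooled and carried to generation 2.
At generation 2 (Karim, Fahad, Bashir, Samir, Zuhair, Amira) there are 6 shares of (1/2)/6 = 1/12 each.
Living: Fahad, Bashir, Samir, Zuhair, and Amira — each takes 1/12.
Deceased: Karim. That 1/12 share is carried to generation 3.
At generation 3 (Dalia, Tariq, Rashida, Maysoon) there are 4 shares of (1/12)/4 = 1/48 each.
Living: Dalia, Tariq, Rashida, and Maysoon — each takes 1/48.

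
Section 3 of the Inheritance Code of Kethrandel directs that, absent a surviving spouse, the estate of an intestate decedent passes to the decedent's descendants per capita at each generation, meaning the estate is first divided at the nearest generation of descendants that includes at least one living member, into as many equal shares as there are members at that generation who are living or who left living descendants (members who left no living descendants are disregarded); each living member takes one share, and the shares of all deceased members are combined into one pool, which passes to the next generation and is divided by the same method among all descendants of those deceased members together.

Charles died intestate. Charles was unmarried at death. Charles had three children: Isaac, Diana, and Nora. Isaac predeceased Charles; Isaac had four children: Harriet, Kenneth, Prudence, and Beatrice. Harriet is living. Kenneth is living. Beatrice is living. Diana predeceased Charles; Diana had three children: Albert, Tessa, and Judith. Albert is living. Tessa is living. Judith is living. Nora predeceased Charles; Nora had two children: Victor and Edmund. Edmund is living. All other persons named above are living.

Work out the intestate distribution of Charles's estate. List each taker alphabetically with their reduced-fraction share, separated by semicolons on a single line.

There is no surviving spouse, so the entire estate passes to Charles's descendants per capita at each generation.
No one at generation 1 (Isaac, Diana, Nora) is living; moving to the next generation.
At generation 2 (Harriet, Kenneth, Prudence, Beatrice, Albert, Tessa, Judith, Victor, Edmund) there are 9 shares of (1)/9 = 1/9 each.
Living: Harriet, Kenneth, Prudence, Beatrice, Albert, Tessa, Judith, Victor, and Edmund — each takes 1/9.

Albert 1/9; Beatrice 1/9; Edmund 1/9; Harriet 1/9; Judith 1/9; Kenneth 1/9; Prudence 1/9; Tessa 1/9; Victor 1/9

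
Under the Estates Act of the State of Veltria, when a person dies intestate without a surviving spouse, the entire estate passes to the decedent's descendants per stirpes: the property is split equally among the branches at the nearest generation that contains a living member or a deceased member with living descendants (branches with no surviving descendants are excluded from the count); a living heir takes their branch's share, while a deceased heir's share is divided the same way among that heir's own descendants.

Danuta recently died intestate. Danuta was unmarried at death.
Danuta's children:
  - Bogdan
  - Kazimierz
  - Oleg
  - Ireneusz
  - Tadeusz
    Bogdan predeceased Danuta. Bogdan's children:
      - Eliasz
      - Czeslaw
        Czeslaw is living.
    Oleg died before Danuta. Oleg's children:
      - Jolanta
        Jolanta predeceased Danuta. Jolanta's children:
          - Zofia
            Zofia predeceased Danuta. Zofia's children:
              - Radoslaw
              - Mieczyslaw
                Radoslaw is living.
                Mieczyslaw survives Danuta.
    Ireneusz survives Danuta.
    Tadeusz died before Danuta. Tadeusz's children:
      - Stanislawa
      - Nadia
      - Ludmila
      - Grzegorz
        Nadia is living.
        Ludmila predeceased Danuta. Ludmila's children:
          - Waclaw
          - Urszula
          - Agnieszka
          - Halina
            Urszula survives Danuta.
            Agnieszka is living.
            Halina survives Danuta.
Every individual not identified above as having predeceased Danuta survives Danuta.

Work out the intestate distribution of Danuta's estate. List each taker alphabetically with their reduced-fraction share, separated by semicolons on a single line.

Agnieszka 1/80; Czeslaw 1/10; Eliasz 1/10; Grzegorz 1/20; Halina 1/80; Ireneusz 1/5; Kazimierz 1/5; Mieczyslaw 1/10; Nadia 1/20; Radoslaw 1/10; Stanislawa 1/20; Urszula 1/80; Waclaw 1/80

There is no surviving spouse, so the entire estate passes to Danuta's descendants per stirpes.
The estate is divided into 5 equal shares of 1/5 among Bogdan, Kazimierz, Oleg, Ireneusz, Tadeusz.
Bogdan predeceased; the 1/5 allotted to Bogdan's branch passes to Bogdan's issue by representation.
The 1/5 is divided into 2 equal shares of 1/10 among Eliasz, Czeslaw.
Eliasz is living and takes 1/10.
Czeslaw is living and takes 1/10.
Kazimierz is living and takes 1/5.
Oleg predeceased; the 1/5 allotted to Oleg's branch passes to Oleg's issue by representation.
Jolanta's line is the sole branch at this level, so the full 1/5 passes to Jolanta's issue by representation.
Zofia's line is the sole branch at this level, so the full 1/5 passes to Zofia's issue by representation.
The 1/5 is divided into 2 equal shares of 1/10 among Radoslaw, Mieczyslaw.
Radoslaw is living and takes 1/10.
Mieczyslaw is living and takes 1/10.
Ireneusz is living and takes 1/5.
Tadeusz predeceased; the 1/5 allotted to Tadeusz's branch passes to Tadeusz's issue by representation.
The 1/5 is divided into 4 equal shares of 1/20 among Stanislawa, Nadia, Ludmila, Grzegorz.
Stanislawa is living and takes 1/20.
Nadia is living and takes 1/20.
Ludmila predeceased; the 1/20 allotted to Ludmila's branch passes to Ludmila's issue by representation.
The 1/20 is divided into 4 equal shares of 1/80 among Waclaw, Urszula, Agnieszka, Halina.
Waclaw is living and takes 1/80.
Urszula is living and takes 1/80.
Agnieszka is living and takes 1/80.
Halina is living and takes 1/80.
Grzegorz is living and takes 1/20.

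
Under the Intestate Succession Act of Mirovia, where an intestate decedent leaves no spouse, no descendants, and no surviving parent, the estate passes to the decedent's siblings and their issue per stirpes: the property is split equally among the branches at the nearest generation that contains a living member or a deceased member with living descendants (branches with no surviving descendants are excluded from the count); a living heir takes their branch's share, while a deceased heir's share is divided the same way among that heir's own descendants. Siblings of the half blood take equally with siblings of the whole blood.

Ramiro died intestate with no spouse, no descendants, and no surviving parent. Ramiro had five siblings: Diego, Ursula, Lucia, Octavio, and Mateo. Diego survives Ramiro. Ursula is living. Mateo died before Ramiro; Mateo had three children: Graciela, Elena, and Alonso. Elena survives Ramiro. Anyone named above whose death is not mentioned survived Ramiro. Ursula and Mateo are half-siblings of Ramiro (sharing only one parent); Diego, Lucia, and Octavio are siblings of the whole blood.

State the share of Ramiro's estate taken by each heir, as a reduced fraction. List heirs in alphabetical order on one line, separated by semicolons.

No spouse, descendants, or parent survives, so the estate passes to Ramiro's siblings per stirpes.
Half-blood and whole-blood siblings take equally under the stated rule.
The estate is divided into 5 equal shares of 1/5 among Diego, Ursula, Lucia, Octavio, Mateo.
Diego is living and takes 1/5.
Ursula is living and takes 1/5.
Lucia is living and takes 1/5.
Octavio is living and takes 1/5.
Mateo predeceased; the 1/5 allotted to Mateo's branch passes to Mateo's issue by representation.
The 1/5 is divided into 3 equal shares of 1/15 among Graciela, Elena, Alonso.
Graciela is living and takes 1/15.
Elena is living and takes 1/15.
Alonso is living and takes 1/15.

Alonso 1/15; Diego 1/5; Elena 1/15; Graciela 1/15; Lucia 1/5; Octavio 1/5; Ursula 1/5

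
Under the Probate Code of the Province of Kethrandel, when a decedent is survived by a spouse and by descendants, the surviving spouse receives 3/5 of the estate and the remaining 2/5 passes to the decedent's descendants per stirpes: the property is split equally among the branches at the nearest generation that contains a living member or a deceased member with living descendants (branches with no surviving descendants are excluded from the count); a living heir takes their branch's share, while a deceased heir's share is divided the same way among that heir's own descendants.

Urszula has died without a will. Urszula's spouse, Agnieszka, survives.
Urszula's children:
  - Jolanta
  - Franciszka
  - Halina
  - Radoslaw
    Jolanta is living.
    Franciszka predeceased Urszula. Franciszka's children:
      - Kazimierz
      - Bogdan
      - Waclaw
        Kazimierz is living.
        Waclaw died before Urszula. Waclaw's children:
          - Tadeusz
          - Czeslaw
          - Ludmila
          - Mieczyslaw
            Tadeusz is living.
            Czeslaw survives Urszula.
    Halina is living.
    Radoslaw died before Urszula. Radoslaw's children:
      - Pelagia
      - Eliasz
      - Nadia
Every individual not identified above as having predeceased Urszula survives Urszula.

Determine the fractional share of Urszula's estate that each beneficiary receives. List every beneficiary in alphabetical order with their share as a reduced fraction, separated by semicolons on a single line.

Agnieszka 3/5; Bogdan 1/30; Czeslaw 1/120; Eliasz 1/30; Halina 1/10; Jolanta 1/10; Kazimierz 1/30; Ludmila 1/120; Mieczyslaw 1/120; Nadia 1/30; Pelagia 1/30; Tadeusz 1/120

Agnieszka, as surviving spouse, takes 3/5.
The remaining 2/5 passes to Urszula's descendants per stirpes.
The 2/5 is divided into 4 equal shares of 1/10 among Jolanta, Franciszka, Halina, Radoslaw.
Jolanta is living and takes 1/10.
Franciszka predeceased; the 1/10 allotted to Franciszka's branch passes to Franciszka's issue by representation.
The 1/10 is divided into 3 equal shares of 1/30 among Kazimierz, Bogdan, Waclaw.
Kazimierz is living and takes 1/30.
Bogdan is living and takes 1/30.
Waclaw predeceased; the 1/30 allotted to Waclaw's branch passes to Waclaw's issue by representation.
The 1/30 is divided into 4 equal shares of 1/120 among Tadeusz, Czeslaw, Ludmila, Mieczyslaw.
Tadeusz is living and takes 1/120.
Czeslaw is living and takes 1/120.
Ludmila is living and takes 1/120.
Mieczyslaw is living and takes 1/120.
Halina is living and takes 1/10.
Radoslaw predeceased; the 1/10 allotted to Radoslaw's branch passes to Radoslaw's issue by representation.
The 1/10 is divided into 3 equal shares of 1/30 among Pelagia, Eliasz, Nadia.
Pelagia is living and takes 1/30.
Eliasz is living and takes 1/30.
Nadia is living and takes 1/30.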